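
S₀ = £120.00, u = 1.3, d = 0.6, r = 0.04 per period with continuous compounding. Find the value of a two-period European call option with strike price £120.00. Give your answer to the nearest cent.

Risk-neutral probability p = (e^0.04 − 0.6)/(1.3 − 0.6) = 0.4408/0.7000 = 0.6297
Terminal stock prices: S_uu = 202.8, S_ud = 93.6, S_dd = 43.2
Terminal payoffs (S − K): max(82.8, 0) = 82.8, max(-26.4, 0) = 0, max(-76.8, 0) = 0
Node u (S = 156): V_u = e^(−0.04)·[0.6297·82.8000 + 0.3703·0.0000] = 50.0971
Node d (S = 72): V_d = e^(−0.04)·[0.6297·0.0000 + 0.3703·0.0000] = 0.0000
Node 0 (S = 120): V_0 = e^(−0.04)·[0.6297·50.0971 + 0.3703·0.0000] = 30.3106

£30.31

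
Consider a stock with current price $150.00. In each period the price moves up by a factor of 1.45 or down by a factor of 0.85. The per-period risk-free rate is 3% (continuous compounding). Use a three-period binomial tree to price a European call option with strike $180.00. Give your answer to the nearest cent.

$22.17

Risk-neutral probability p = (e^0.03 − 0.85)/(1.45 − 0.85) = 0.1805/0.6000 = 0.3008
Terminal stock prices: S_uuu = 457.3, S_uud = 268.1, S_udd = 157.1, S_ddd = 92.12
Terminal payoffs (S − K): max(277.3, 0) = 277.3, max(88.07, 0) = 88.07, max(-22.86, 0) = 0, max(-87.88, 0) = 0
Node uu (S = 315.4): V_uu = e^(−0.03)·[0.3008·277.2937 + 0.6992·88.0687] = 140.6948
Node ud (S = 184.9): V_ud = e^(−0.03)·[0.3008·88.0687 + 0.6992·0.0000] = 25.7045
Node dd (S = 108.4): V_dd = e^(−0.03)·[0.3008·0.0000 + 0.6992·0.0000] = 0.0000
Node u (S = 217.5): V_u = e^(−0.03)·[0.3008·140.6948 + 0.6992·25.7045] = 58.5069
Node d (S = 127.5): V_d = e^(−0.03)·[0.3008·25.7045 + 0.6992·0.0000] = 7.5023
Node 0 (S = 150): V_0 = e^(−0.03)·[0.3008·58.5069 + 0.6992·7.5023] = 22.1673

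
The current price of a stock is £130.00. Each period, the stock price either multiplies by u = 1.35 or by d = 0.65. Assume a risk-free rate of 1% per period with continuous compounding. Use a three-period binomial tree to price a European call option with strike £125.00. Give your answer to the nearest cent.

£36.58

Risk-neutral probability p = (e^0.01 − 0.65)/(1.35 − 0.65) = 0.3601/0.7000 = 0.5144
Terminal stock prices: S_uuu = 319.8, S_uud = 154, S_udd = 74.15, S_ddd = 35.7
Terminal payoffs (S − K): max(194.8, 0) = 194.8, max(29, 0) = 29, max(-50.85, 0) = 0, max(-89.3, 0) = 0
Node uu (S = 236.9): V_uu = e^(−0.01)·[0.5144·194.8488 + 0.4856·29.0013] = 113.1688
Node ud (S = 114.1): V_ud = e^(−0.01)·[0.5144·29.0013 + 0.4856·0.0000] = 14.7686
Node dd (S = 54.93): V_dd = e^(−0.01)·[0.5144·0.0000 + 0.4856·0.0000] = 0.0000
Node u (S = 175.5): V_u = e^(−0.01)·[0.5144·113.1688 + 0.4856·14.7686] = 64.7309
Node d (S = 84.5): V_d = e^(−0.01)·[0.5144·14.7686 + 0.4856·0.0000] = 7.5207
Node 0 (S = 130): V_0 = e^(−0.01)·[0.5144·64.7309 + 0.4856·7.5207] = 36.5796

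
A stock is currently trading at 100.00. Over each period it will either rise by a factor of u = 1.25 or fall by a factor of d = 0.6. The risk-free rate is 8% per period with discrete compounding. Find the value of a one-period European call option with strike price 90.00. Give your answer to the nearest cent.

23.93

Risk-neutral probability p = (1 + 0.08 − 0.6)/(1.25 − 0.6) = 0.4800/0.6500 = 0.7385
Terminal stock prices: S_u = 125, S_d = 60
Terminal payoffs (S − K): max(35, 0) = 35, max(-30, 0) = 0
Node 0 (S = 100): V_0 = 1/1.08·[0.7385·35.0000 + 0.2615·0.0000] = 23.9316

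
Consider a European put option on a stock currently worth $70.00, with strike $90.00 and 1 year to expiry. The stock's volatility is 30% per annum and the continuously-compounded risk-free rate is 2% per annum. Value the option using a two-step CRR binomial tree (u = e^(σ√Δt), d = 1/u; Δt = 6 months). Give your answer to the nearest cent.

CRR parameters: u = e^(σ√Δt) = e^(0.3·√0.5) = 1.2363, d = 1/u = 0.8089
Per-period rate: rΔt = 0.02·0.5 = 0.01, so R = e^0.01 = 1.0101
Risk-neutral probability p = (e^0.01 − 0.8089)/(1.2363 − 0.8089) = 0.2012/0.4275 = 0.4707
Terminal stock prices: S_uu = 107, S_ud = 70, S_dd = 45.8
Terminal payoffs (K − S): max(-16.99, 0) = 0, max(20, 0) = 20, max(44.2, 0) = 44.2
Node u (S = 86.54): V_u = e^(−0.01)·[0.4707·0.0000 + 0.5293·20.0000] = 10.4811
Node d (S = 56.62): V_d = e^(−0.01)·[0.4707·20.0000 + 0.5293·44.2024] = 32.4844
Node 0 (S = 70): V_0 = e^(−0.01)·[0.4707·10.4811 + 0.5293·32.4844] = 21.9078

$21.91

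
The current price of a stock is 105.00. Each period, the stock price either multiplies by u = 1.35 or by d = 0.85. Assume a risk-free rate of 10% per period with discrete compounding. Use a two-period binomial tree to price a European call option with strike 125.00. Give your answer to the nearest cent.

Risk-neutral probability p = (1 + 0.1 − 0.85)/(1.35 − 0.85) = 0.2500/0.5000 = 0.5000
Terminal stock prices: S_uu = 191.4, S_ud = 120.5, S_dd = 75.86
Terminal payoffs (S − K): max(66.36, 0) = 66.36, max(-4.513, 0) = 0, max(-49.14, 0) = 0
Node u (S = 141.8): V_u = 1/1.1·[0.5000·66.3625 + 0.5000·0.0000] = 30.1648
Node d (S = 89.25): V_d = 1/1.1·[0.5000·0.0000 + 0.5000·0.0000] = 0.0000
Node 0 (S = 105): V_0 = 1/1.1·[0.5000·30.1648 + 0.5000·0.0000] = 13.7113

13.71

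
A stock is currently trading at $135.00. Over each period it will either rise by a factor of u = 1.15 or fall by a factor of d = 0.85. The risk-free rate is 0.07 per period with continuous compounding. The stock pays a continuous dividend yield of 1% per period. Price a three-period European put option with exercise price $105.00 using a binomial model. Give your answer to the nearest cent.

Per-period risk-free factor R = e^0.07 = 1.0725; dividend-adjusted growth = e^(0.07−0.01) = 1.0618.
Risk-neutral probability p = (1.0618 − 0.85)/(1.15 − 0.85) = 0.2118/0.3000 = 0.7061
Terminal stock prices: S_uuu = 205.3, S_uud = 151.8, S_udd = 112.2, S_ddd = 82.91
Terminal payoffs (K − S): max(-100.3, 0) = 0, max(-46.76, 0) = 0, max(-7.168, 0) = 0, max(22.09, 0) = 22.09
Node uu (S = 178.5): V_uu = e^(−0.07)·[0.7061·0.0000 + 0.2939·0.0000] = 0.0000
Node ud (S = 132): V_ud = e^(−0.07)·[0.7061·0.0000 + 0.2939·0.0000] = 0.0000
Node dd (S = 97.54): V_dd = e^(−0.07)·[0.7061·0.0000 + 0.2939·22.0931] = 6.0537
Node u (S = 155.2): V_u = e^(−0.07)·[0.7061·0.0000 + 0.2939·0.0000] = 0.0000
Node d (S = 114.8): V_d = e^(−0.07)·[0.7061·0.0000 + 0.2939·6.0537] = 1.6588
Node 0 (S = 135): V_0 = e^(−0.07)·[0.7061·0.0000 + 0.2939·1.6588] = 0.4545

$0.45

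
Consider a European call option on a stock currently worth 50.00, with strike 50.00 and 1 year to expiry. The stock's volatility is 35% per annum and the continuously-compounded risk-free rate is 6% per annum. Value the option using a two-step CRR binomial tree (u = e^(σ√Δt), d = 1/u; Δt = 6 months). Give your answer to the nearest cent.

7.52

CRR parameters: u = e^(σ√Δt) = e^(0.35·√0.5) = 1.2808, d = 1/u = 0.7808
Per-period rate: rΔt = 0.06·0.5 = 0.03, so R = e^0.03 = 1.0305
Risk-neutral probability p = (e^0.03 − 0.7808)/(1.2808 − 0.7808) = 0.2497/0.5000 = 0.4993
Terminal stock prices: S_uu = 82.02, S_ud = 50, S_dd = 30.48
Terminal payoffs (S − K): max(32.02, 0) = 32.02, max(0, 0) = 0, max(-19.52, 0) = 0
Node u (S = 64.04): V_u = e^(−0.03)·[0.4993·32.0228 + 0.5007·0.0000] = 15.5179
Node d (S = 39.04): V_d = e^(−0.03)·[0.4993·0.0000 + 0.5007·0.0000] = 0.0000
Node 0 (S = 50): V_0 = e^(−0.03)·[0.4993·15.5179 + 0.5007·0.0000] = 7.5198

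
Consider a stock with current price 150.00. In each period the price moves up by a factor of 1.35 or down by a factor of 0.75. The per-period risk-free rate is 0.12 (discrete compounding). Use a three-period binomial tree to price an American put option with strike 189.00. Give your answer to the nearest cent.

Risk-neutral probability p = (1 + 0.12 − 0.75)/(1.35 − 0.75) = 0.3700/0.6000 = 0.6167
Terminal stock prices: S_uuu = 369.1, S_uud = 205, S_udd = 113.9, S_ddd = 63.28
Terminal payoffs (K − S): max(-180.1, 0) = 0, max(-16.03, 0) = 0, max(75.09, 0) = 75.09, max(125.7, 0) = 125.7
Node uu (S = 273.4): continuation = 1/1.12·[0.6167·0.0000 + 0.3833·0.0000] = 0.0000; exercise value = 0.0000 ≤ continuation, so V_uu = 0.0000
Node ud (S = 151.9): continuation = 1/1.12·[0.6167·0.0000 + 0.3833·75.0938] = 25.7017; exercise value = 37.1250 > continuation, so V_ud = 37.1250 (exercise)
Node dd (S = 84.38): continuation = 1/1.12·[0.6167·75.0938 + 0.3833·125.7188] = 84.3750; exercise value = 104.6250 > continuation, so V_dd = 104.6250 (exercise)
Node u (S = 202.5): continuation = 1/1.12·[0.6167·0.0000 + 0.3833·37.1250] = 12.7065; exercise value = 0.0000 ≤ continuation, so V_u = 12.7065
Node d (S = 112.5): continuation = 1/1.12·[0.6167·37.1250 + 0.3833·104.6250] = 56.2500; exercise value = 76.5000 > continuation, so V_d = 76.5000 (exercise)
Node 0 (S = 150): continuation = 1/1.12·[0.6167·12.7065 + 0.3833·76.5000] = 33.1792; exercise value = 39.0000 > continuation, so V_0 = 39.0000 (exercise)

39.00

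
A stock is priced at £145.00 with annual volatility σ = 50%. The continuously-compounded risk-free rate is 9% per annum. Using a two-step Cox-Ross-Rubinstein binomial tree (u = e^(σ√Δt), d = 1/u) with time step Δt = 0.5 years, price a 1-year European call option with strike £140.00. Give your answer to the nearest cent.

£34.22

CRR parameters: u = e^(σ√Δt) = e^(0.5·√0.5) = 1.4241, d = 1/u = 0.7022
Per-period rate: rΔt = 0.09·0.5 = 0.045, so R = e^0.045 = 1.0460
Risk-neutral probability p = (e^0.045 − 0.7022)/(1.4241 − 0.7022) = 0.3438/0.7219 = 0.4763
Terminal stock prices: S_uu = 294.1, S_ud = 145, S_dd = 71.49
Terminal payoffs (S − K): max(154.1, 0) = 154.1, max(5, 0) = 5, max(-68.51, 0) = 0
Node u (S = 206.5): V_u = e^(−0.045)·[0.4763·154.0767 + 0.5237·5.0000] = 72.6576
Node d (S = 101.8): V_d = e^(−0.045)·[0.4763·5.0000 + 0.5237·0.0000] = 2.2766
Node 0 (S = 145): V_0 = e^(−0.045)·[0.4763·72.6576 + 0.5237·2.2766] = 34.2223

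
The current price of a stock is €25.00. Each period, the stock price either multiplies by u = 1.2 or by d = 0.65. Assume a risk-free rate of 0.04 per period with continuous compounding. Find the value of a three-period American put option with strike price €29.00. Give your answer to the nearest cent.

Risk-neutral probability p = (e^0.04 − 0.65)/(1.2 − 0.65) = 0.3908/0.5500 = 0.7106
Terminal stock prices: S_uuu = 43.2, S_uud = 23.4, S_udd = 12.68, S_ddd = 6.866
Terminal payoffs (K − S): max(-14.2, 0) = 0, max(5.6, 0) = 5.6, max(16.32, 0) = 16.32, max(22.13, 0) = 22.13
Node uu (S = 36): continuation = e^(−0.04)·[0.7106·0.0000 + 0.2894·5.6000] = 1.5573; exercise value = 0.0000 ≤ continuation, so V_uu = 1.5573
Node ud (S = 19.5): continuation = e^(−0.04)·[0.7106·5.6000 + 0.2894·16.3250] = 8.3629; exercise value = 9.5000 > continuation, so V_ud = 9.5000 (exercise)
Node dd (S = 10.56): continuation = e^(−0.04)·[0.7106·16.3250 + 0.2894·22.1344] = 17.3004; exercise value = 18.4375 > continuation, so V_dd = 18.4375 (exercise)
Node u (S = 30): continuation = e^(−0.04)·[0.7106·1.5573 + 0.2894·9.5000] = 3.7050; exercise value = 0.0000 ≤ continuation, so V_u = 3.7050
Node d (S = 16.25): continuation = e^(−0.04)·[0.7106·9.5000 + 0.2894·18.4375] = 11.6129; exercise value = 12.7500 > continuation, so V_d = 12.7500 (exercise)
Node 0 (S = 25): continuation = e^(−0.04)·[0.7106·3.7050 + 0.2894·12.7500] = 6.0750; exercise value = 4.0000 ≤ continuation, so V_0 = 6.0750

€6.07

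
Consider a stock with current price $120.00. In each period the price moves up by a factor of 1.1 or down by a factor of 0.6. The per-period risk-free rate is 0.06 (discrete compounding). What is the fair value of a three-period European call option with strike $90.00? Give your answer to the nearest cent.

Risk-neutral probability p = (1 + 0.06 − 0.6)/(1.1 − 0.6) = 0.4600/0.5000 = 0.9200
Terminal stock prices: S_uuu = 159.7, S_uud = 87.12, S_udd = 47.52, S_ddd = 25.92
Terminal payoffs (S − K): max(69.72, 0) = 69.72, max(-2.88, 0) = 0, max(-42.48, 0) = 0, max(-64.08, 0) = 0
Node uu (S = 145.2): V_uu = 1/1.06·[0.9200·69.7200 + 0.0800·0.0000] = 60.5117
Node ud (S = 79.2): V_ud = 1/1.06·[0.9200·0.0000 + 0.0800·0.0000] = 0.0000
Node dd (S = 43.2): V_dd = 1/1.06·[0.9200·0.0000 + 0.0800·0.0000] = 0.0000
Node u (S = 132): V_u = 1/1.06·[0.9200·60.5117 + 0.0800·0.0000] = 52.5196
Node d (S = 72): V_d = 1/1.06·[0.9200·0.0000 + 0.0800·0.0000] = 0.0000
Node 0 (S = 120): V_0 = 1/1.06·[0.9200·52.5196 + 0.0800·0.0000] = 45.5830

$45.58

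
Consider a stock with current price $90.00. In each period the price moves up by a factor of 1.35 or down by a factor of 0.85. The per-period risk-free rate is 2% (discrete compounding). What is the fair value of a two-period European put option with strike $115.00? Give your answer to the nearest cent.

Risk-neutral probability p = (1 + 0.02 − 0.85)/(1.35 − 0.85) = 0.1700/0.5000 = 0.3400
Terminal stock prices: S_uu = 164, S_ud = 103.3, S_dd = 65.02
Terminal payoffs (K − S): max(-49.03, 0) = 0, max(11.72, 0) = 11.72, max(49.98, 0) = 49.98
Node u (S = 121.5): V_u = 1/1.02·[0.3400·0.0000 + 0.6600·11.7250] = 7.5868
Node d (S = 76.5): V_d = 1/1.02·[0.3400·11.7250 + 0.6600·49.9750] = 36.2451
Node 0 (S = 90): V_0 = 1/1.02·[0.3400·7.5868 + 0.6600·36.2451] = 25.9816

$25.98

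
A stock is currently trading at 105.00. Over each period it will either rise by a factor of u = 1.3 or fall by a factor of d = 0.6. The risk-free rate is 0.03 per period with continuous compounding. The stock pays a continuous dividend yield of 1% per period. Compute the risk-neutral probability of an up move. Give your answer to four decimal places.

Per-period risk-free factor R = e^0.03 = 1.0305; dividend-adjusted growth = e^(0.03−0.01) = 1.0202.
Risk-neutral probability p = (1.0202 − 0.6)/(1.3 − 0.6) = 0.4202/0.7000 = 0.6003

p = 0.6003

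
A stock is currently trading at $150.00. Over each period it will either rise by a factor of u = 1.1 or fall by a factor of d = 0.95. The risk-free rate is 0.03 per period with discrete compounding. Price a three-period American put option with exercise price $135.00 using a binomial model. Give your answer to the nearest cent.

$0.59

Risk-neutral probability p = (1 + 0.03 − 0.95)/(1.1 − 0.95) = 0.0800/0.1500 = 0.5333
Terminal stock prices: S_uuu = 199.7, S_uud = 172.4, S_udd = 148.9, S_ddd = 128.6
Terminal payoffs (K − S): max(-64.65, 0) = 0, max(-37.43, 0) = 0, max(-13.91, 0) = 0, max(6.394, 0) = 6.394
Node uu (S = 181.5): continuation = 1/1.03·[0.5333·0.0000 + 0.4667·0.0000] = 0.0000; exercise value = 0.0000 ≤ continuation, so V_uu = 0.0000
Node ud (S = 156.8): continuation = 1/1.03·[0.5333·0.0000 + 0.4667·0.0000] = 0.0000; exercise value = 0.0000 ≤ continuation, so V_ud = 0.0000
Node dd (S = 135.4): continuation = 1/1.03·[0.5333·0.0000 + 0.4667·6.3938] = 2.8968; exercise value = 0.0000 ≤ continuation, so V_dd = 2.8968
Node u (S = 165): continuation = 1/1.03·[0.5333·0.0000 + 0.4667·0.0000] = 0.0000; exercise value = 0.0000 ≤ continuation, so V_u = 0.0000
Node d (S = 142.5): continuation = 1/1.03·[0.5333·0.0000 + 0.4667·2.8968] = 1.3125; exercise value = 0.0000 ≤ continuation, so V_d = 1.3125
Node 0 (S = 150): continuation = 1/1.03·[0.5333·0.0000 + 0.4667·1.3125] = 0.5947; exercise value = 0.0000 ≤ continuation, so V_0 = 0.5947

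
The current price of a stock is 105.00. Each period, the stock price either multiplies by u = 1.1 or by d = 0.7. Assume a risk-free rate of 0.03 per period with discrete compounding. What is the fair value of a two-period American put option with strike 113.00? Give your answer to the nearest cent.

Risk-neutral probability p = (1 + 0.03 − 0.7)/(1.1 − 0.7) = 0.3300/0.4000 = 0.8250
Terminal stock prices: S_uu = 127.1, S_ud = 80.85, S_dd = 51.45
Terminal payoffs (K − S): max(-14.05, 0) = 0, max(32.15, 0) = 32.15, max(61.55, 0) = 61.55
Node u (S = 115.5): continuation = 1/1.03·[0.8250·0.0000 + 0.1750·32.1500] = 5.4624; exercise value = 0.0000 ≤ continuation, so V_u = 5.4624
Node d (S = 73.5): continuation = 1/1.03·[0.8250·32.1500 + 0.1750·61.5500] = 36.2087; exercise value = 39.5000 > continuation, so V_d = 39.5000 (exercise)
Node 0 (S = 105): continuation = 1/1.03·[0.8250·5.4624 + 0.1750·39.5000] = 11.0864; exercise value = 8.0000 ≤ continuation, so V_0 = 11.0864

11.09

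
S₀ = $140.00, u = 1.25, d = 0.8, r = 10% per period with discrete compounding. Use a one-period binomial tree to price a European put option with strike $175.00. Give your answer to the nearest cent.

$19.09

Risk-neutral probability p = (1 + 0.1 − 0.8)/(1.25 − 0.8) = 0.3000/0.4500 = 0.6667
Terminal stock prices: S_u = 175, S_d = 112
Terminal payoffs (K − S): max(0, 0) = 0, max(63, 0) = 63
Node 0 (S = 140): V_0 = 1/1.1·[0.6667·0.0000 + 0.3333·63.0000] = 19.0909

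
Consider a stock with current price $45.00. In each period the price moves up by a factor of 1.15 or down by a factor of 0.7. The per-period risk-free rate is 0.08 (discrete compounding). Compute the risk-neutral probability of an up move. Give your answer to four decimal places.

Risk-neutral probability p = (1 + 0.08 − 0.7)/(1.15 − 0.7) = 0.3800/0.4500 = 0.8444

p = 0.8444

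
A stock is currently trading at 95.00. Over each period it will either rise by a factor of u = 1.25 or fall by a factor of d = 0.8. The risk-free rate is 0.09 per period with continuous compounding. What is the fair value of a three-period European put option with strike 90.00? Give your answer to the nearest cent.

3.82

Risk-neutral probability p = (e^0.09 − 0.8)/(1.25 − 0.8) = 0.2942/0.4500 = 0.6537
Terminal stock prices: S_uuu = 185.5, S_uud = 118.8, S_udd = 76, S_ddd = 48.64
Terminal payoffs (K − S): max(-95.55, 0) = 0, max(-28.75, 0) = 0, max(14, 0) = 14, max(41.36, 0) = 41.36
Node uu (S = 148.4): V_uu = e^(−0.09)·[0.6537·0.0000 + 0.3463·0.0000] = 0.0000
Node ud (S = 95): V_ud = e^(−0.09)·[0.6537·0.0000 + 0.3463·14.0000] = 4.4307
Node dd (S = 60.8): V_dd = e^(−0.09)·[0.6537·14.0000 + 0.3463·41.3600] = 21.4538
Node u (S = 118.8): V_u = e^(−0.09)·[0.6537·0.0000 + 0.3463·4.4307] = 1.4022
Node d (S = 76): V_d = e^(−0.09)·[0.6537·4.4307 + 0.3463·21.4538] = 9.4367
Node 0 (S = 95): V_0 = e^(−0.09)·[0.6537·1.4022 + 0.3463·9.4367] = 3.8242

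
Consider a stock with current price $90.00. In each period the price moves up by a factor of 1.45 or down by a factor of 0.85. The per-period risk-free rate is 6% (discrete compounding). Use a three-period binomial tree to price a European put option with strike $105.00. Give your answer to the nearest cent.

$15.46

Risk-neutral probability p = (1 + 0.06 − 0.85)/(1.45 − 0.85) = 0.2100/0.6000 = 0.3500
Terminal stock prices: S_uuu = 274.4, S_uud = 160.8, S_udd = 94.29, S_ddd = 55.27
Terminal payoffs (K − S): max(-169.4, 0) = 0, max(-55.84, 0) = 0, max(10.71, 0) = 10.71, max(49.73, 0) = 49.73
Node uu (S = 189.2): V_uu = 1/1.06·[0.3500·0.0000 + 0.6500·0.0000] = 0.0000
Node ud (S = 110.9): V_ud = 1/1.06·[0.3500·0.0000 + 0.6500·10.7138] = 6.5698
Node dd (S = 65.02): V_dd = 1/1.06·[0.3500·10.7138 + 0.6500·49.7288] = 34.0316
Node u (S = 130.5): V_u = 1/1.06·[0.3500·0.0000 + 0.6500·6.5698] = 4.0286
Node d (S = 76.5): V_d = 1/1.06·[0.3500·6.5698 + 0.6500·34.0316] = 23.0377
Node 0 (S = 90): V_0 = 1/1.06·[0.3500·4.0286 + 0.6500·23.0377] = 15.4571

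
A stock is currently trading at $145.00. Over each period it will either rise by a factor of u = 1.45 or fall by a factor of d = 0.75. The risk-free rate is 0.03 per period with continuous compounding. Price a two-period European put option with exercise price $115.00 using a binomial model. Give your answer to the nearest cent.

Risk-neutral probability p = (e^0.03 − 0.75)/(1.45 − 0.75) = 0.2805/0.7000 = 0.4006
Terminal stock prices: S_uu = 304.9, S_ud = 157.7, S_dd = 81.56
Terminal payoffs (K − S): max(-189.9, 0) = 0, max(-42.69, 0) = 0, max(33.44, 0) = 33.44
Node u (S = 210.2): V_u = e^(−0.03)·[0.4006·0.0000 + 0.5994·0.0000] = 0.0000
Node d (S = 108.8): V_d = e^(−0.03)·[0.4006·0.0000 + 0.5994·33.4375] = 19.4485
Node 0 (S = 145): V_0 = e^(−0.03)·[0.4006·0.0000 + 0.5994·19.4485] = 11.3120

$11.31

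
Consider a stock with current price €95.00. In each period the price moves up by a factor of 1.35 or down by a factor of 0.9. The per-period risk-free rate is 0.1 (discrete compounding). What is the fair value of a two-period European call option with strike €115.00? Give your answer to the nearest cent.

€9.66

Risk-neutral probability p = (1 + 0.1 − 0.9)/(1.35 − 0.9) = 0.2000/0.4500 = 0.4444
Terminal stock prices: S_uu = 173.1, S_ud = 115.4, S_dd = 76.95
Terminal payoffs (S − K): max(58.14, 0) = 58.14, max(0.425, 0) = 0.425, max(-38.05, 0) = 0
Node u (S = 128.2): V_u = 1/1.1·[0.4444·58.1375 + 0.5556·0.4250] = 23.7045
Node d (S = 85.5): V_d = 1/1.1·[0.4444·0.4250 + 0.5556·0.0000] = 0.1717
Node 0 (S = 95): V_0 = 1/1.1·[0.4444·23.7045 + 0.5556·0.1717] = 9.6643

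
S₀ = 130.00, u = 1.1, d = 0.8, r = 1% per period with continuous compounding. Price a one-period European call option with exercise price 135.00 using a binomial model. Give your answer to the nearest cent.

5.55

Risk-neutral probability p = (e^0.01 − 0.8)/(1.1 − 0.8) = 0.2101/0.3000 = 0.7002
Terminal stock prices: S_u = 143, S_d = 104
Terminal payoffs (S − K): max(8, 0) = 8, max(-31, 0) = 0
Node 0 (S = 130): V_0 = e^(−0.01)·[0.7002·8.0000 + 0.2998·0.0000] = 5.5456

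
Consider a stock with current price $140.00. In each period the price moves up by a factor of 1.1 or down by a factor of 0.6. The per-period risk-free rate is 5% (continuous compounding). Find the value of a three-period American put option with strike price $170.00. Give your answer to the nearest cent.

$30.00

Risk-neutral probability p = (e^0.05 − 0.6)/(1.1 − 0.6) = 0.4513/0.5000 = 0.9025
Terminal stock prices: S_uuu = 186.3, S_uud = 101.6, S_udd = 55.44, S_ddd = 30.24
Terminal payoffs (K − S): max(-16.34, 0) = 0, max(68.36, 0) = 68.36, max(114.6, 0) = 114.6, max(139.8, 0) = 139.8
Node uu (S = 169.4): continuation = e^(−0.05)·[0.9025·0.0000 + 0.0975·68.3600] = 6.3373; exercise value = 0.6000 ≤ continuation, so V_uu = 6.3373
Node ud (S = 92.4): continuation = e^(−0.05)·[0.9025·68.3600 + 0.0975·114.5600] = 69.3090; exercise value = 77.6000 > continuation, so V_ud = 77.6000 (exercise)
Node dd (S = 50.4): continuation = e^(−0.05)·[0.9025·114.5600 + 0.0975·139.7600] = 111.3090; exercise value = 119.6000 > continuation, so V_dd = 119.6000 (exercise)
Node u (S = 154): continuation = e^(−0.05)·[0.9025·6.3373 + 0.0975·77.6000] = 12.6346; exercise value = 16.0000 > continuation, so V_u = 16.0000 (exercise)
Node d (S = 84): continuation = e^(−0.05)·[0.9025·77.6000 + 0.0975·119.6000] = 77.7090; exercise value = 86.0000 > continuation, so V_d = 86.0000 (exercise)
Node 0 (S = 140): continuation = e^(−0.05)·[0.9025·16.0000 + 0.0975·86.0000] = 21.7090; exercise value = 30.0000 > continuation, so V_0 = 30.0000 (exercise)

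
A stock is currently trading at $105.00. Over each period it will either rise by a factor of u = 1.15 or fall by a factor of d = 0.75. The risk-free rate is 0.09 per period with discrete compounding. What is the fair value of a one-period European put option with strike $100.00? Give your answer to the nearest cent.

Risk-neutral probability p = (1 + 0.09 − 0.75)/(1.15 − 0.75) = 0.3400/0.4000 = 0.8500
Terminal stock prices: S_u = 120.7, S_d = 78.75
Terminal payoffs (K − S): max(-20.75, 0) = 0, max(21.25, 0) = 21.25
Node 0 (S = 105): V_0 = 1/1.09·[0.8500·0.0000 + 0.1500·21.2500] = 2.9243

$2.92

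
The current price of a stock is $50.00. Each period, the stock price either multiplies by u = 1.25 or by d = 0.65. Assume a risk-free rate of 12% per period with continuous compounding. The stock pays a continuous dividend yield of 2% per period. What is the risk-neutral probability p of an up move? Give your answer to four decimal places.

p = 0.7586

Per-period risk-free factor R = e^0.12 = 1.1275; dividend-adjusted growth = e^(0.12−0.02) = 1.1052.
Risk-neutral probability p = (1.1052 − 0.65)/(1.25 − 0.65) = 0.4552/0.6000 = 0.7586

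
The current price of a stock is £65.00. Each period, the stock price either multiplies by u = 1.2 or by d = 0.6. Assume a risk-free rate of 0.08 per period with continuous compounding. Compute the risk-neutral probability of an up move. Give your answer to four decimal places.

Risk-neutral probability p = (e^0.08 − 0.6)/(1.2 − 0.6) = 0.4833/0.6000 = 0.8055

p = 0.8055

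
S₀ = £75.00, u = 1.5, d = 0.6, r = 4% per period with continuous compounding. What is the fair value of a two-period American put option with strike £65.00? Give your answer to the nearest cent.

Risk-neutral probability p = (e^0.04 − 0.6)/(1.5 − 0.6) = 0.4408/0.9000 = 0.4898
Terminal stock prices: S_uu = 168.8, S_ud = 67.5, S_dd = 27
Terminal payoffs (K − S): max(-103.8, 0) = 0, max(-2.5, 0) = 0, max(38, 0) = 38
Node u (S = 112.5): continuation = e^(−0.04)·[0.4898·0.0000 + 0.5102·0.0000] = 0.0000; exercise value = 0.0000 ≤ continuation, so V_u = 0.0000
Node d (S = 45): continuation = e^(−0.04)·[0.4898·0.0000 + 0.5102·38.0000] = 18.6278; exercise value = 20.0000 > continuation, so V_d = 20.0000 (exercise)
Node 0 (S = 75): continuation = e^(−0.04)·[0.4898·0.0000 + 0.5102·20.0000] = 9.8041; exercise value = 0.0000 ≤ continuation, so V_0 = 9.8041

£9.80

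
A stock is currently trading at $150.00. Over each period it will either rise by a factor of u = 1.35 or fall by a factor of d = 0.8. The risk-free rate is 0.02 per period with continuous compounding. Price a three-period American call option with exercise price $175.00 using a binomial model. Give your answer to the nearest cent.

$23.60

Risk-neutral probability p = (e^0.02 − 0.8)/(1.35 − 0.8) = 0.2202/0.5500 = 0.4004
Terminal stock prices: S_uuu = 369.1, S_uud = 218.7, S_udd = 129.6, S_ddd = 76.8
Terminal payoffs (S − K): max(194.1, 0) = 194.1, max(43.7, 0) = 43.7, max(-45.4, 0) = 0, max(-98.2, 0) = 0
Node uu (S = 273.4): continuation = e^(−0.02)·[0.4004·194.0563 + 0.5996·43.7000] = 101.8402; exercise value = 98.3750 ≤ continuation, so V_uu = 101.8402
Node ud (S = 162): continuation = e^(−0.02)·[0.4004·43.7000 + 0.5996·0.0000] = 17.1496; exercise value = 0.0000 ≤ continuation, so V_ud = 17.1496
Node dd (S = 96): continuation = e^(−0.02)·[0.4004·0.0000 + 0.5996·0.0000] = 0.0000; exercise value = 0.0000 ≤ continuation, so V_dd = 0.0000
Node u (S = 202.5): continuation = e^(−0.02)·[0.4004·101.8402 + 0.5996·17.1496] = 50.0458; exercise value = 27.5000 ≤ continuation, so V_u = 50.0458
Node d (S = 120): continuation = e^(−0.02)·[0.4004·17.1496 + 0.5996·0.0000] = 6.7301; exercise value = 0.0000 ≤ continuation, so V_d = 6.7301
Node 0 (S = 150): continuation = e^(−0.02)·[0.4004·50.0458 + 0.5996·6.7301] = 23.5956; exercise value = 0.0000 ≤ continuation, so V_0 = 23.5956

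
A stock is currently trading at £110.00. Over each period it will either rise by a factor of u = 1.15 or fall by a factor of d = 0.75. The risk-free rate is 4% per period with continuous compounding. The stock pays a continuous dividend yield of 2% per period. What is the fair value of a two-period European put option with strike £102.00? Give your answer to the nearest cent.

Per-period risk-free factor R = e^0.04 = 1.0408; dividend-adjusted growth = e^(0.04−0.02) = 1.0202.
Risk-neutral probability p = (1.0202 − 0.75)/(1.15 − 0.75) = 0.2702/0.4000 = 0.6755
Terminal stock prices: S_uu = 145.5, S_ud = 94.87, S_dd = 61.88
Terminal payoffs (K − S): max(-43.47, 0) = 0, max(7.125, 0) = 7.125, max(40.12, 0) = 40.12
Node u (S = 126.5): V_u = e^(−0.04)·[0.6755·0.0000 + 0.3245·7.1250] = 2.2214
Node d (S = 82.5): V_d = e^(−0.04)·[0.6755·7.1250 + 0.3245·40.1250] = 17.1341
Node 0 (S = 110): V_0 = e^(−0.04)·[0.6755·2.2214 + 0.3245·17.1341] = 6.7837

£6.78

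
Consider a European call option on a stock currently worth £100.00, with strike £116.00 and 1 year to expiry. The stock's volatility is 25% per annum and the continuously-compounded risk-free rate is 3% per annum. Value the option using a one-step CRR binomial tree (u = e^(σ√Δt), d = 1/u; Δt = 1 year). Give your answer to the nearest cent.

£6.00

CRR parameters: u = e^(σ√Δt) = e^(0.25·√1) = 1.2840, d = 1/u = 0.7788
Per-period rate: rΔt = 0.03·1 = 0.03, so R = e^0.03 = 1.0305
Risk-neutral probability p = (e^0.03 − 0.7788)/(1.2840 − 0.7788) = 0.2517/0.5052 = 0.4981
Terminal stock prices: S_u = 128.4, S_d = 77.88
Terminal payoffs (S − K): max(12.4, 0) = 12.4, max(-38.12, 0) = 0
Node 0 (S = 100): V_0 = e^(−0.03)·[0.4981·12.4025 + 0.5019·0.0000] = 5.9952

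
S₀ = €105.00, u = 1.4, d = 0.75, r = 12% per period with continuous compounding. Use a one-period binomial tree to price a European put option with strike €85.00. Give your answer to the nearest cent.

€2.32

Risk-neutral probability p = (e^0.12 − 0.75)/(1.4 − 0.75) = 0.3775/0.6500 = 0.5808
Terminal stock prices: S_u = 147, S_d = 78.75
Terminal payoffs (K − S): max(-62, 0) = 0, max(6.25, 0) = 6.25
Node 0 (S = 105): V_0 = e^(−0.12)·[0.5808·0.0000 + 0.4192·6.2500] = 2.3239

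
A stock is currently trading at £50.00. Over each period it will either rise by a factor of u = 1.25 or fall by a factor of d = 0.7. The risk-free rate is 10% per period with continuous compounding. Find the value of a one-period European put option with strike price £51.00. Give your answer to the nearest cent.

Risk-neutral probability p = (e^0.1 − 0.7)/(1.25 − 0.7) = 0.4052/0.5500 = 0.7367
Terminal stock prices: S_u = 62.5, S_d = 35
Terminal payoffs (K − S): max(-11.5, 0) = 0, max(16, 0) = 16
Node 0 (S = 50): V_0 = e^(−0.1)·[0.7367·0.0000 + 0.2633·16.0000] = 3.8123

£3.81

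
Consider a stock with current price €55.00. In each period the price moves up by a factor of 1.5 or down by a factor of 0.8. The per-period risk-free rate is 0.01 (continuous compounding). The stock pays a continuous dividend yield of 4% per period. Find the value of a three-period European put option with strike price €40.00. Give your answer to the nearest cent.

Per-period risk-free factor R = e^0.01 = 1.0101; dividend-adjusted growth = e^(0.01−0.04) = 0.9704.
Risk-neutral probability p = (0.9704 − 0.8)/(1.5 − 0.8) = 0.1704/0.7000 = 0.2435
Terminal stock prices: S_uuu = 185.6, S_uud = 99, S_udd = 52.8, S_ddd = 28.16
Terminal payoffs (K − S): max(-145.6, 0) = 0, max(-59, 0) = 0, max(-12.8, 0) = 0, max(11.84, 0) = 11.84
Node uu (S = 123.8): V_uu = e^(−0.01)·[0.2435·0.0000 + 0.7565·0.0000] = 0.0000
Node ud (S = 66): V_ud = e^(−0.01)·[0.2435·0.0000 + 0.7565·0.0000] = 0.0000
Node dd (S = 35.2): V_dd = e^(−0.01)·[0.2435·0.0000 + 0.7565·11.8400] = 8.8679
Node u (S = 82.5): V_u = e^(−0.01)·[0.2435·0.0000 + 0.7565·0.0000] = 0.0000
Node d (S = 44): V_d = e^(−0.01)·[0.2435·0.0000 + 0.7565·8.8679] = 6.6419
Node 0 (S = 55): V_0 = e^(−0.01)·[0.2435·0.0000 + 0.7565·6.6419] = 4.9746

€4.97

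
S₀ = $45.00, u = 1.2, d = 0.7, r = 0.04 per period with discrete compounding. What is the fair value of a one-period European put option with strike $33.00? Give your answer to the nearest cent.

$0.46

Risk-neutral probability p = (1 + 0.04 − 0.7)/(1.2 − 0.7) = 0.3400/0.5000 = 0.6800
Terminal stock prices: S_u = 54, S_d = 31.5
Terminal payoffs (K − S): max(-21, 0) = 0, max(1.5, 0) = 1.5
Node 0 (S = 45): V_0 = 1/1.04·[0.6800·0.0000 + 0.3200·1.5000] = 0.4615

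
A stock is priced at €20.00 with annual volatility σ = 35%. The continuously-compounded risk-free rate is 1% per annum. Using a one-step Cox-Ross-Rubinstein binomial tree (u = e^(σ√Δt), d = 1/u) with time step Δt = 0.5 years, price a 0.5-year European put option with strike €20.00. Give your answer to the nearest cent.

CRR parameters: u = e^(σ√Δt) = e^(0.35·√0.5) = 1.2808, d = 1/u = 0.7808
Per-period rate: rΔt = 0.01·0.5 = 0.005, so R = e^0.005 = 1.0050
Risk-neutral probability p = (e^0.005 − 0.7808)/(1.2808 − 0.7808) = 0.2243/0.5000 = 0.4485
Terminal stock prices: S_u = 25.62, S_d = 15.62
Terminal payoffs (K − S): max(-5.616, 0) = 0, max(4.385, 0) = 4.385
Node 0 (S = 20): V_0 = e^(−0.005)·[0.4485·0.0000 + 0.5515·4.3848] = 2.4063

€2.41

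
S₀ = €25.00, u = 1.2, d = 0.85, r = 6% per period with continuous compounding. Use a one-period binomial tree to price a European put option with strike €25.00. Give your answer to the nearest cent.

Risk-neutral probability p = (e^0.06 − 0.85)/(1.2 − 0.85) = 0.2118/0.3500 = 0.6052
Terminal stock prices: S_u = 30, S_d = 21.25
Terminal payoffs (K − S): max(-5, 0) = 0, max(3.75, 0) = 3.75
Node 0 (S = 25): V_0 = e^(−0.06)·[0.6052·0.0000 + 0.3948·3.7500] = 1.3941

€1.39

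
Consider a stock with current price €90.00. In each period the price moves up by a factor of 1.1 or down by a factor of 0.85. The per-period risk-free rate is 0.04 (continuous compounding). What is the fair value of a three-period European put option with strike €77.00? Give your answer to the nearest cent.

Risk-neutral probability p = (e^0.04 − 0.85)/(1.1 − 0.85) = 0.1908/0.2500 = 0.7632
Terminal stock prices: S_uuu = 119.8, S_uud = 92.57, S_udd = 71.53, S_ddd = 55.27
Terminal payoffs (K − S): max(-42.79, 0) = 0, max(-15.57, 0) = 0, max(5.472, 0) = 5.472, max(21.73, 0) = 21.73
Node uu (S = 108.9): V_uu = e^(−0.04)·[0.7632·0.0000 + 0.2368·0.0000] = 0.0000
Node ud (S = 84.15): V_ud = e^(−0.04)·[0.7632·0.0000 + 0.2368·5.4725] = 1.2448
Node dd (S = 65.02): V_dd = e^(−0.04)·[0.7632·5.4725 + 0.2368·21.7288] = 8.9558
Node u (S = 99): V_u = e^(−0.04)·[0.7632·0.0000 + 0.2368·1.2448] = 0.2832
Node d (S = 76.5): V_d = e^(−0.04)·[0.7632·1.2448 + 0.2368·8.9558] = 2.9501
Node 0 (S = 90): V_0 = e^(−0.04)·[0.7632·0.2832 + 0.2368·2.9501] = 0.8787

€0.88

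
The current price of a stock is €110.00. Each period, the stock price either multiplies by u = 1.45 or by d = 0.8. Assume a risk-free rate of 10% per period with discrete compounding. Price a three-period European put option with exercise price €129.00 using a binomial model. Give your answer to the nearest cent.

€16.64

Risk-neutral probability p = (1 + 0.1 − 0.8)/(1.45 − 0.8) = 0.3000/0.6500 = 0.4615
Terminal stock prices: S_uuu = 335.3, S_uud = 185, S_udd = 102.1, S_ddd = 56.32
Terminal payoffs (K − S): max(-206.3, 0) = 0, max(-56.02, 0) = 0, max(26.92, 0) = 26.92, max(72.68, 0) = 72.68
Node uu (S = 231.3): V_uu = 1/1.1·[0.4615·0.0000 + 0.5385·0.0000] = 0.0000
Node ud (S = 127.6): V_ud = 1/1.1·[0.4615·0.0000 + 0.5385·26.9200] = 13.1776
Node dd (S = 70.4): V_dd = 1/1.1·[0.4615·26.9200 + 0.5385·72.6800] = 46.8727
Node u (S = 159.5): V_u = 1/1.1·[0.4615·0.0000 + 0.5385·13.1776] = 6.4506
Node d (S = 88): V_d = 1/1.1·[0.4615·13.1776 + 0.5385·46.8727] = 28.4738
Node 0 (S = 110): V_0 = 1/1.1·[0.4615·6.4506 + 0.5385·28.4738] = 16.6447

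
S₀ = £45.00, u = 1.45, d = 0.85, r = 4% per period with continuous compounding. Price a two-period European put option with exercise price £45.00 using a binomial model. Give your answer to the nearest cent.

Risk-neutral probability p = (e^0.04 − 0.85)/(1.45 − 0.85) = 0.1908/0.6000 = 0.3180
Terminal stock prices: S_uu = 94.61, S_ud = 55.46, S_dd = 32.51
Terminal payoffs (K − S): max(-49.61, 0) = 0, max(-10.46, 0) = 0, max(12.49, 0) = 12.49
Node u (S = 65.25): V_u = e^(−0.04)·[0.3180·0.0000 + 0.6820·0.0000] = 0.0000
Node d (S = 38.25): V_d = e^(−0.04)·[0.3180·0.0000 + 0.6820·12.4875] = 8.1823
Node 0 (S = 45): V_0 = e^(−0.04)·[0.3180·0.0000 + 0.6820·8.1823] = 5.3614

£5.36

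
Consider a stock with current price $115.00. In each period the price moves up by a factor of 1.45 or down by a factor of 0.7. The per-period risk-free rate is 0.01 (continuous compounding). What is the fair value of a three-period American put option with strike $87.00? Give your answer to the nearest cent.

Risk-neutral probability p = (e^0.01 − 0.7)/(1.45 − 0.7) = 0.3101/0.7500 = 0.4134
Terminal stock prices: S_uuu = 350.6, S_uud = 169.3, S_udd = 81.71, S_ddd = 39.44
Terminal payoffs (K − S): max(-263.6, 0) = 0, max(-82.25, 0) = 0, max(5.293, 0) = 5.293, max(47.56, 0) = 47.56
Node uu (S = 241.8): continuation = e^(−0.01)·[0.4134·0.0000 + 0.5866·0.0000] = 0.0000; exercise value = 0.0000 ≤ continuation, so V_uu = 0.0000
Node ud (S = 116.7): continuation = e^(−0.01)·[0.4134·0.0000 + 0.5866·5.2925] = 3.0737; exercise value = 0.0000 ≤ continuation, so V_ud = 3.0737
Node dd (S = 56.35): continuation = e^(−0.01)·[0.4134·5.2925 + 0.5866·47.5550] = 29.7843; exercise value = 30.6500 > continuation, so V_dd = 30.6500 (exercise)
Node u (S = 166.8): continuation = e^(−0.01)·[0.4134·0.0000 + 0.5866·3.0737] = 1.7851; exercise value = 0.0000 ≤ continuation, so V_u = 1.7851
Node d (S = 80.5): continuation = e^(−0.01)·[0.4134·3.0737 + 0.5866·30.6500] = 19.0584; exercise value = 6.5000 ≤ continuation, so V_d = 19.0584
Node 0 (S = 115): continuation = e^(−0.01)·[0.4134·1.7851 + 0.5866·19.0584] = 11.7990; exercise value = 0.0000 ≤ continuation, so V_0 = 11.7990

$11.80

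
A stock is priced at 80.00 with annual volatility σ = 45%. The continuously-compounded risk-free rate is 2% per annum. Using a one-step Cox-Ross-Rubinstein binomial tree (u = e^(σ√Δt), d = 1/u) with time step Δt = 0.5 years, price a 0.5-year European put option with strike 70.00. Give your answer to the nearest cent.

6.58

CRR parameters: u = e^(σ√Δt) = e^(0.45·√0.5) = 1.3746, d = 1/u = 0.7275
Per-period rate: rΔt = 0.02·0.5 = 0.01, so R = e^0.01 = 1.0101
Risk-neutral probability p = (e^0.01 − 0.7275)/(1.3746 − 0.7275) = 0.2826/0.6472 = 0.4366
Terminal stock prices: S_u = 110, S_d = 58.2
Terminal payoffs (K − S): max(-39.97, 0) = 0, max(11.8, 0) = 11.8
Node 0 (S = 80): V_0 = e^(−0.01)·[0.4366·0.0000 + 0.5634·11.8033] = 6.5833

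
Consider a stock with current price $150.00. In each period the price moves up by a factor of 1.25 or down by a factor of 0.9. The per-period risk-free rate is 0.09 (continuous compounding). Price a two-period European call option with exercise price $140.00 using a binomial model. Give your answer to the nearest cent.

$36.13

Risk-neutral probability p = (e^0.09 − 0.9)/(1.25 − 0.9) = 0.1942/0.3500 = 0.5548
Terminal stock prices: S_uu = 234.4, S_ud = 168.8, S_dd = 121.5
Terminal payoffs (S − K): max(94.38, 0) = 94.38, max(28.75, 0) = 28.75, max(-18.5, 0) = 0
Node u (S = 187.5): V_u = e^(−0.09)·[0.5548·94.3750 + 0.4452·28.7500] = 59.5496
Node d (S = 135): V_d = e^(−0.09)·[0.5548·28.7500 + 0.4452·0.0000] = 14.5772
Node 0 (S = 150): V_0 = e^(−0.09)·[0.5548·59.5496 + 0.4452·14.5772] = 36.1251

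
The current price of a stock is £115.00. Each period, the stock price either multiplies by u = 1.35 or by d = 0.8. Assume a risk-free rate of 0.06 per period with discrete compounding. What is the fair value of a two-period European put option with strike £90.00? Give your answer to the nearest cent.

Risk-neutral probability p = (1 + 0.06 − 0.8)/(1.35 − 0.8) = 0.2600/0.5500 = 0.4727
Terminal stock prices: S_uu = 209.6, S_ud = 124.2, S_dd = 73.6
Terminal payoffs (K − S): max(-119.6, 0) = 0, max(-34.2, 0) = 0, max(16.4, 0) = 16.4
Node u (S = 155.2): V_u = 1/1.06·[0.4727·0.0000 + 0.5273·0.0000] = 0.0000
Node d (S = 92): V_d = 1/1.06·[0.4727·0.0000 + 0.5273·16.4000] = 8.1578
Node 0 (S = 115): V_0 = 1/1.06·[0.4727·0.0000 + 0.5273·8.1578] = 4.0579

£4.06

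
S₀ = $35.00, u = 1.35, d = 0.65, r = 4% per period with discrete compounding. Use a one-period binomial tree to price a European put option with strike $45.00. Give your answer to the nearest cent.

Risk-neutral probability p = (1 + 0.04 − 0.65)/(1.35 − 0.65) = 0.3900/0.7000 = 0.5571
Terminal stock prices: S_u = 47.25, S_d = 22.75
Terminal payoffs (K − S): max(-2.25, 0) = 0, max(22.25, 0) = 22.25
Node 0 (S = 35): V_0 = 1/1.04·[0.5571·0.0000 + 0.4429·22.2500] = 9.4746

$9.47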